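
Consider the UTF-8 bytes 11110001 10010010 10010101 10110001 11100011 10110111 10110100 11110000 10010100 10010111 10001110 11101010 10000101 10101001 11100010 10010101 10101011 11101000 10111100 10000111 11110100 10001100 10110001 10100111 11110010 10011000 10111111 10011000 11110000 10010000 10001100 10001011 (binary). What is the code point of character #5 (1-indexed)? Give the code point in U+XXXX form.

Offset 0: leading byte 0xF1 = 11110001 → 4-byte char #1 = F1 92 95 B1.
Offset 4: leading byte 0xE3 = 11100011 → 3-byte char #2 = E3 B7 B4.
Offset 7: leading byte 0xF0 = 11110000 → 4-byte char #3 = F0 94 97 8E.
Offset 11: leading byte 0xEA = 11101010 → 3-byte char #4 = EA 85 A9.
Offset 14: leading byte 0xE2 = 11100010 → 3-byte char #5 = E2 95 AB.
Leading byte 0xE2 = 11100010 matches 1110xxxx → 3-byte sequence.
Byte 1: 0xE2 = 11100010, payload 0010 (4 bits).
Byte 2: 0x95 = 10010101 (10xxxxxx ✓), payload 010101.
Byte 3: 0xAB = 10101011 (10xxxxxx ✓), payload 101011.
Concatenate: 0010010101101011 = 0x256B (16 bits → U+256B).

U+256B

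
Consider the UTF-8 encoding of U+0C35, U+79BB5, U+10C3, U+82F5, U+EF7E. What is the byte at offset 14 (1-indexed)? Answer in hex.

0xEE

1-indexed offset 14 is 0-indexed offset 13.
U+0C35 → 3-byte form E0 B0 B5 at offsets 0–2.
U+79BB5 → 4-byte form F1 B9 AE B5 at offsets 3–6.
U+10C3 → 3-byte form E1 83 83 at offsets 7–9.
U+82F5 → 3-byte form E8 8B B5 at offsets 10–12.
U+EF7E → 3-byte form EE BD BE at offsets 13–15.
Offset 13 falls in char 5's range; it's byte 1 of EE BD BE = 0xEE.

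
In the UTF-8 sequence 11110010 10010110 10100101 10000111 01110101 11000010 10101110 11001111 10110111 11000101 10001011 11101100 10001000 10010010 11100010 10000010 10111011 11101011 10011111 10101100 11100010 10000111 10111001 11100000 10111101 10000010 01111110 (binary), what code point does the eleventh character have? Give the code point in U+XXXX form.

Offset 0: leading byte 0xF2 = 11110010 → 4-byte char #1 = F2 96 A5 87.
Offset 4: leading byte 0x75 = 01110101 → 1-byte char #2 = 75.
Offset 5: leading byte 0xC2 = 11000010 → 2-byte char #3 = C2 AE.
Offset 7: leading byte 0xCF = 11001111 → 2-byte char #4 = CF B7.
Offset 9: leading byte 0xC5 = 11000101 → 2-byte char #5 = C5 8B.
Offset 11: leading byte 0xEC = 11101100 → 3-byte char #6 = EC 88 92.
Offset 14: leading byte 0xE2 = 11100010 → 3-byte char #7 = E2 82 BB.
Offset 17: leading byte 0xEB = 11101011 → 3-byte char #8 = EB 9F AC.
Offset 20: leading byte 0xE2 = 11100010 → 3-byte char #9 = E2 87 B9.
Offset 23: leading byte 0xE0 = 11100000 → 3-byte char #10 = E0 BD 82.
Offset 26: leading byte 0x7E = 01111110 → 1-byte char #11 = 7E.
Leading byte 0x7E = 01111110 matches 0xxxxxxx → 1-byte sequence.
Byte 1: 0x7E = 01111110, payload 1111110 (7 bits).
Concatenate: 1111110 = 0x7E (7 bits → U+007E).

U+007E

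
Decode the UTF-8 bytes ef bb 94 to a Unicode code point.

Leading byte 0xEF = 11101111 matches 1110xxxx → 3-byte sequence.
Byte 1: 0xEF = 11101111, payload 1111 (4 bits).
Byte 2: 0xBB = 10111011 (10xxxxxx ✓), payload 111011.
Byte 3: 0x94 = 10010100 (10xxxxxx ✓), payload 010100.
Concatenate: 1111111011010100 = 0xFED4 (16 bits → U+FED4).

U+FED4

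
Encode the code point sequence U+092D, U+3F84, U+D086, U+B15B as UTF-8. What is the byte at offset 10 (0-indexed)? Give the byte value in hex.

0x85

U+092D → 3-byte form E0 A4 AD at offsets 0–2.
U+3F84 → 3-byte form E3 BE 84 at offsets 3–5.
U+D086 → 3-byte form ED 82 86 at offsets 6–8.
U+B15B → 3-byte form EB 85 9B at offsets 9–11.
Offset 10 falls in char 4's range; it's byte 2 of EB 85 9B = 0x85.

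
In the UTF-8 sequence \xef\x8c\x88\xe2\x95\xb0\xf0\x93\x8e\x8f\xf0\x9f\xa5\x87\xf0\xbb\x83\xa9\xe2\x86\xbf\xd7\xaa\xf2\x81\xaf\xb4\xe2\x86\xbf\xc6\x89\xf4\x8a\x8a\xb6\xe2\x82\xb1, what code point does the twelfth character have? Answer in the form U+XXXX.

U+20B1

Offset 0: leading byte 0xEF = 11101111 → 3-byte char #1 = EF 8C 88.
Offset 3: leading byte 0xE2 = 11100010 → 3-byte char #2 = E2 95 B0.
Offset 6: leading byte 0xF0 = 11110000 → 4-byte char #3 = F0 93 8E 8F.
Offset 10: leading byte 0xF0 = 11110000 → 4-byte char #4 = F0 9F A5 87.
Offset 14: leading byte 0xF0 = 11110000 → 4-byte char #5 = F0 BB 83 A9.
Offset 18: leading byte 0xE2 = 11100010 → 3-byte char #6 = E2 86 BF.
Offset 21: leading byte 0xD7 = 11010111 → 2-byte char #7 = D7 AA.
Offset 23: leading byte 0xF2 = 11110010 → 4-byte char #8 = F2 81 AF B4.
Offset 27: leading byte 0xE2 = 11100010 → 3-byte char #9 = E2 86 BF.
Offset 30: leading byte 0xC6 = 11000110 → 2-byte char #10 = C6 89.
Offset 32: leading byte 0xF4 = 11110100 → 4-byte char #11 = F4 8A 8A B6.
Offset 36: leading byte 0xE2 = 11100010 → 3-byte char #12 = E2 82 B1.
Leading byte 0xE2 = 11100010 matches 1110xxxx → 3-byte sequence.
Byte 1: 0xE2 = 11100010, payload 0010 (4 bits).
Byte 2: 0x82 = 10000010 (10xxxxxx ✓), payload 000010.
Byte 3: 0xB1 = 10110001 (10xxxxxx ✓), payload 110001.
Concatenate: 0010000010110001 = 0x20B1 (16 bits → U+20B1).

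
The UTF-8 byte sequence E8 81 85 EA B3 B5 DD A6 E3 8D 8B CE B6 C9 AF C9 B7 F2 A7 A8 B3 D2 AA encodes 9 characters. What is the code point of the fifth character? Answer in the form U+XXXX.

U+03B6

Offset 0: leading byte 0xE8 = 11101000 → 3-byte char #1 = E8 81 85.
Offset 3: leading byte 0xEA = 11101010 → 3-byte char #2 = EA B3 B5.
Offset 6: leading byte 0xDD = 11011101 → 2-byte char #3 = DD A6.
Offset 8: leading byte 0xE3 = 11100011 → 3-byte char #4 = E3 8D 8B.
Offset 11: leading byte 0xCE = 11001110 → 2-byte char #5 = CE B6.
Leading byte 0xCE = 11001110 matches 110xxxxx → 2-byte sequence.
Byte 1: 0xCE = 11001110, payload 01110 (5 bits).
Byte 2: 0xB6 = 10110110 (10xxxxxx ✓), payload 110110.
Concatenate: 01110110110 = 0x3B6 (11 bits → U+03B6).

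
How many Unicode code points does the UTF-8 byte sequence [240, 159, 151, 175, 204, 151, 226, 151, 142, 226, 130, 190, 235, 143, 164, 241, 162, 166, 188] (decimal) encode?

6

Byte at offset 0: 0xF0 = 11110000 → 4-byte char (#1). Advance 4.
Byte at offset 4: 0xCC = 11001100 → 2-byte char (#2). Advance 2.
Byte at offset 6: 0xE2 = 11100010 → 3-byte char (#3). Advance 3.
Byte at offset 9: 0xE2 = 11100010 → 3-byte char (#4). Advance 3.
Byte at offset 12: 0xEB = 11101011 → 3-byte char (#5). Advance 3.
Byte at offset 15: 0xF1 = 11110001 → 4-byte char (#6). Advance 4.
Reached end at offset 19 after 6 code points.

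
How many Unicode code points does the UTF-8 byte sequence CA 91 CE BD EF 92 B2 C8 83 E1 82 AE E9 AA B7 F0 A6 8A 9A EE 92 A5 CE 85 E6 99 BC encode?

Byte at offset 0: 0xCA = 11001010 → 2-byte char (#1). Advance 2.
Byte at offset 2: 0xCE = 11001110 → 2-byte char (#2). Advance 2.
Byte at offset 4: 0xEF = 11101111 → 3-byte char (#3). Advance 3.
Byte at offset 7: 0xC8 = 11001000 → 2-byte char (#4). Advance 2.
Byte at offset 9: 0xE1 = 11100001 → 3-byte char (#5). Advance 3.
Byte at offset 12: 0xE9 = 11101001 → 3-byte char (#6). Advance 3.
Byte at offset 15: 0xF0 = 11110000 → 4-byte char (#7). Advance 4.
Byte at offset 19: 0xEE = 11101110 → 3-byte char (#8). Advance 3.
Byte at offset 22: 0xCE = 11001110 → 2-byte char (#9). Advance 2.
Byte at offset 24: 0xE6 = 11100110 → 3-byte char (#10). Advance 3.
Reached end at offset 27 after 10 code points.

10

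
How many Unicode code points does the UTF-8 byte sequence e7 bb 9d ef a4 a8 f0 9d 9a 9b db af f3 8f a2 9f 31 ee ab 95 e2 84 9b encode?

Byte at offset 0: 0xE7 = 11100111 → 3-byte char (#1). Advance 3.
Byte at offset 3: 0xEF = 11101111 → 3-byte char (#2). Advance 3.
Byte at offset 6: 0xF0 = 11110000 → 4-byte char (#3). Advance 4.
Byte at offset 10: 0xDB = 11011011 → 2-byte char (#4). Advance 2.
Byte at offset 12: 0xF3 = 11110011 → 4-byte char (#5). Advance 4.
Byte at offset 16: 0x31 = 00110001 → 1-byte char (#6). Advance 1.
Byte at offset 17: 0xEE = 11101110 → 3-byte char (#7). Advance 3.
Byte at offset 20: 0xE2 = 11100010 → 3-byte char (#8). Advance 3.
Reached end at offset 23 after 8 code points.

8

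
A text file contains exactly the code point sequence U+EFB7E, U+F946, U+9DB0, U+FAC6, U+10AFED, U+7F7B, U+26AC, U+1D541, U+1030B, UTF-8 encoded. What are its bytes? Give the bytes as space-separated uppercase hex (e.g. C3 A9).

F3 AF AD BE EF A5 86 E9 B6 B0 EF AB 86 F4 8A BF AD E7 BD BB E2 9A AC F0 9D 95 81 F0 90 8C 8B

U+EFB7E: 4-byte form → F3 AF AD BE.
U+F946: 3-byte form → EF A5 86.
U+9DB0: 3-byte form → E9 B6 B0.
U+FAC6: 3-byte form → EF AB 86.
U+10AFED: 4-byte form → F4 8A BF AD.
U+7F7B: 3-byte form → E7 BD BB.
U+26AC: 3-byte form → E2 9A AC.
U+1D541: 4-byte form → F0 9D 95 81.
U+1030B: 4-byte form → F0 90 8C 8B.
Concatenated (31 bytes): F3 AF AD BE EF A5 86 E9 B6 B0 EF AB 86 F4 8A BF AD E7 BD BB E2 9A AC F0 9D 95 81 F0 90 8C 8B.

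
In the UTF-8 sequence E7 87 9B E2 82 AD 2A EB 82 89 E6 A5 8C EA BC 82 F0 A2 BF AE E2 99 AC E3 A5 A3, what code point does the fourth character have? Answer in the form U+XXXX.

U+B089

Offset 0: leading byte 0xE7 = 11100111 → 3-byte char #1 = E7 87 9B.
Offset 3: leading byte 0xE2 = 11100010 → 3-byte char #2 = E2 82 AD.
Offset 6: leading byte 0x2A = 00101010 → 1-byte char #3 = 2A.
Offset 7: leading byte 0xEB = 11101011 → 3-byte char #4 = EB 82 89.
Leading byte 0xEB = 11101011 matches 1110xxxx → 3-byte sequence.
Byte 1: 0xEB = 11101011, payload 1011 (4 bits).
Byte 2: 0x82 = 10000010 (10xxxxxx ✓), payload 000010.
Byte 3: 0x89 = 10001001 (10xxxxxx ✓), payload 001001.
Concatenate: 1011000010001001 = 0xB089 (16 bits → U+B089).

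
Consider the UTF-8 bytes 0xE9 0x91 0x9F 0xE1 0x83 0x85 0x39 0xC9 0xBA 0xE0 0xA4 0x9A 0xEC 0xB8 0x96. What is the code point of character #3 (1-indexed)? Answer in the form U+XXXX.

U+0039

Offset 0: leading byte 0xE9 = 11101001 → 3-byte char #1 = E9 91 9F.
Offset 3: leading byte 0xE1 = 11100001 → 3-byte char #2 = E1 83 85.
Offset 6: leading byte 0x39 = 00111001 → 1-byte char #3 = 39.
Leading byte 0x39 = 00111001 matches 0xxxxxxx → 1-byte sequence.
Byte 1: 0x39 = 00111001, payload 0111001 (7 bits).
Concatenate: 0111001 = 0x39 (7 bits → U+0039).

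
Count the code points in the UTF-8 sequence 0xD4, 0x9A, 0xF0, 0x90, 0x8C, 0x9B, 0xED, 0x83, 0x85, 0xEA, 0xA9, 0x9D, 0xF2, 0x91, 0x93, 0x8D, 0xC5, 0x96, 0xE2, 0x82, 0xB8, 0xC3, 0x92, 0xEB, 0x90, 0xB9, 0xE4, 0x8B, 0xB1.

Byte at offset 0: 0xD4 = 11010100 → 2-byte char (#1). Advance 2.
Byte at offset 2: 0xF0 = 11110000 → 4-byte char (#2). Advance 4.
Byte at offset 6: 0xED = 11101101 → 3-byte char (#3). Advance 3.
Byte at offset 9: 0xEA = 11101010 → 3-byte char (#4). Advance 3.
Byte at offset 12: 0xF2 = 11110010 → 4-byte char (#5). Advance 4.
Byte at offset 16: 0xC5 = 11000101 → 2-byte char (#6). Advance 2.
Byte at offset 18: 0xE2 = 11100010 → 3-byte char (#7). Advance 3.
Byte at offset 21: 0xC3 = 11000011 → 2-byte char (#8). Advance 2.
Byte at offset 23: 0xEB = 11101011 → 3-byte char (#9). Advance 3.
Byte at offset 26: 0xE4 = 11100100 → 3-byte char (#10). Advance 3.
Reached end at offset 29 after 10 code points.

10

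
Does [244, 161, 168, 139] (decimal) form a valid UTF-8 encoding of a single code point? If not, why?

Leading byte 0xF4 = 11110100 → 4-byte form.
Payload = 0x121A0B, which exceeds U+10FFFF, the maximum Unicode code point. (Leading bytes F5–FF, or F4 followed by ≥ 0x90, are invalid.)

invalid (encodes a value above U+10FFFF)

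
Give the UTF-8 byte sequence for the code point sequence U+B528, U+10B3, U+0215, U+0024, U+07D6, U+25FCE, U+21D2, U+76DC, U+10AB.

U+B528: 3-byte form → EB 94 A8.
U+10B3: 3-byte form → E1 82 B3.
U+0215: 2-byte form → C8 95.
U+0024: 1-byte form → 24.
U+07D6: 2-byte form → DF 96.
U+25FCE: 4-byte form → F0 A5 BF 8E.
U+21D2: 3-byte form → E2 87 92.
U+76DC: 3-byte form → E7 9B 9C.
U+10AB: 3-byte form → E1 82 AB.
Concatenated (24 bytes): EB 94 A8 E1 82 B3 C8 95 24 DF 96 F0 A5 BF 8E E2 87 92 E7 9B 9C E1 82 AB.

EB 94 A8 E1 82 B3 C8 95 24 DF 96 F0 A5 BF 8E E2 87 92 E7 9B 9C E1 82 AB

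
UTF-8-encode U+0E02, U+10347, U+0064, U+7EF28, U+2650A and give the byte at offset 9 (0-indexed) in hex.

0xBE

U+0E02 → 3-byte form E0 B8 82 at offsets 0–2.
U+10347 → 4-byte form F0 90 8D 87 at offsets 3–6.
U+0064 → 1-byte form 64 at offsets 7–7.
U+7EF28 → 4-byte form F1 BE BC A8 at offsets 8–11.
Offset 9 falls in char 4's range; it's byte 2 of F1 BE BC A8 = 0xBE.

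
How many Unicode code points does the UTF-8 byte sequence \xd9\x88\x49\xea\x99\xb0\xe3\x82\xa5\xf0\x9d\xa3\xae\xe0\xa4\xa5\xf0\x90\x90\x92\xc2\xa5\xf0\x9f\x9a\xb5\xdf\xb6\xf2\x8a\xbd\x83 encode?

Byte at offset 0: 0xD9 = 11011001 → 2-byte char (#1). Advance 2.
Byte at offset 2: 0x49 = 01001001 → 1-byte char (#2). Advance 1.
Byte at offset 3: 0xEA = 11101010 → 3-byte char (#3). Advance 3.
Byte at offset 6: 0xE3 = 11100011 → 3-byte char (#4). Advance 3.
Byte at offset 9: 0xF0 = 11110000 → 4-byte char (#5). Advance 4.
Byte at offset 13: 0xE0 = 11100000 → 3-byte char (#6). Advance 3.
Byte at offset 16: 0xF0 = 11110000 → 4-byte char (#7). Advance 4.
Byte at offset 20: 0xC2 = 11000010 → 2-byte char (#8). Advance 2.
Byte at offset 22: 0xF0 = 11110000 → 4-byte char (#9). Advance 4.
Byte at offset 26: 0xDF = 11011111 → 2-byte char (#10). Advance 2.
Byte at offset 28: 0xF2 = 11110010 → 4-byte char (#11). Advance 4.
Reached end at offset 32 after 11 code points.

11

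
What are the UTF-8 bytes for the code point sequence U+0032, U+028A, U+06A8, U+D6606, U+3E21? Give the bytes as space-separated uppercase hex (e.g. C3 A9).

32 CA 8A DA A8 F3 96 98 86 E3 B8 A1

U+0032: 1-byte form → 32.
U+028A: 2-byte form → CA 8A.
U+06A8: 2-byte form → DA A8.
U+D6606: 4-byte form → F3 96 98 86.
U+3E21: 3-byte form → E3 B8 A1.
Concatenated (12 bytes): 32 CA 8A DA A8 F3 96 98 86 E3 B8 A1.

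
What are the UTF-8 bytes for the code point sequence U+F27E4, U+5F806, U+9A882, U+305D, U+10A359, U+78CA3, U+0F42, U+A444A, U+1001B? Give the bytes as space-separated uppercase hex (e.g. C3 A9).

U+F27E4: 4-byte form → F3 B2 9F A4.
U+5F806: 4-byte form → F1 9F A0 86.
U+9A882: 4-byte form → F2 9A A2 82.
U+305D: 3-byte form → E3 81 9D.
U+10A359: 4-byte form → F4 8A 8D 99.
U+78CA3: 4-byte form → F1 B8 B2 A3.
U+0F42: 3-byte form → E0 BD 82.
U+A444A: 4-byte form → F2 A4 91 8A.
U+1001B: 4-byte form → F0 90 80 9B.
Concatenated (34 bytes): F3 B2 9F A4 F1 9F A0 86 F2 9A A2 82 E3 81 9D F4 8A 8D 99 F1 B8 B2 A3 E0 BD 82 F2 A4 91 8A F0 90 80 9B.

F3 B2 9F A4 F1 9F A0 86 F2 9A A2 82 E3 81 9D F4 8A 8D 99 F1 B8 B2 A3 E0 BD 82 F2 A4 91 8A F0 90 80 9B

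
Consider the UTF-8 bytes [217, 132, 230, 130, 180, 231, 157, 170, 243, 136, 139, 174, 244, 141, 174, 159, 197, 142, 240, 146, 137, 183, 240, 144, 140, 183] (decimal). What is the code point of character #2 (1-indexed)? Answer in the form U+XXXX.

Offset 0: leading byte 0xD9 = 11011001 → 2-byte char #1 = D9 84.
Offset 2: leading byte 0xE6 = 11100110 → 3-byte char #2 = E6 82 B4.
Leading byte 0xE6 = 11100110 matches 1110xxxx → 3-byte sequence.
Byte 1: 0xE6 = 11100110, payload 0110 (4 bits).
Byte 2: 0x82 = 10000010 (10xxxxxx ✓), payload 000010.
Byte 3: 0xB4 = 10110100 (10xxxxxx ✓), payload 110100.
Concatenate: 0110000010110100 = 0x60B4 (16 bits → U+60B4).

U+60B4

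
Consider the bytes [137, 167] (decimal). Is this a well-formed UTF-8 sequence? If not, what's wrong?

invalid (continuation byte with no leading byte)

Byte 0x89 = 10001001 has the form 10xxxxxx — a continuation byte — but there is no preceding leading byte.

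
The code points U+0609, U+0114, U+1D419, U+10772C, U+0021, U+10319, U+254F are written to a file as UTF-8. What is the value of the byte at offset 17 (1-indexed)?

0x99

1-indexed offset 17 is 0-indexed offset 16.
U+0609 → 2-byte form D8 89 at offsets 0–1.
U+0114 → 2-byte form C4 94 at offsets 2–3.
U+1D419 → 4-byte form F0 9D 90 99 at offsets 4–7.
U+10772C → 4-byte form F4 87 9C AC at offsets 8–11.
U+0021 → 1-byte form 21 at offsets 12–12.
U+10319 → 4-byte form F0 90 8C 99 at offsets 13–16.
Offset 16 falls in char 6's range; it's byte 4 of F0 90 8C 99 = 0x99.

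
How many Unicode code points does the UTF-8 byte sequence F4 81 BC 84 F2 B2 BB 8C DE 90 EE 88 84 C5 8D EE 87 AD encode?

Byte at offset 0: 0xF4 = 11110100 → 4-byte char (#1). Advance 4.
Byte at offset 4: 0xF2 = 11110010 → 4-byte char (#2). Advance 4.
Byte at offset 8: 0xDE = 11011110 → 2-byte char (#3). Advance 2.
Byte at offset 10: 0xEE = 11101110 → 3-byte char (#4). Advance 3.
Byte at offset 13: 0xC5 = 11000101 → 2-byte char (#5). Advance 2.
Byte at offset 15: 0xEE = 11101110 → 3-byte char (#6). Advance 3.
Reached end at offset 18 after 6 code points.

6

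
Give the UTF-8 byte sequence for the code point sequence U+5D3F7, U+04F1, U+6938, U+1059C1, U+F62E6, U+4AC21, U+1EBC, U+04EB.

U+5D3F7: 4-byte form → F1 9D 8F B7.
U+04F1: 2-byte form → D3 B1.
U+6938: 3-byte form → E6 A4 B8.
U+1059C1: 4-byte form → F4 85 A7 81.
U+F62E6: 4-byte form → F3 B6 8B A6.
U+4AC21: 4-byte form → F1 8A B0 A1.
U+1EBC: 3-byte form → E1 BA BC.
U+04EB: 2-byte form → D3 AB.
Concatenated (26 bytes): F1 9D 8F B7 D3 B1 E6 A4 B8 F4 85 A7 81 F3 B6 8B A6 F1 8A B0 A1 E1 BA BC D3 AB.

F1 9D 8F B7 D3 B1 E6 A4 B8 F4 85 A7 81 F3 B6 8B A6 F1 8A B0 A1 E1 BA BC D3 AB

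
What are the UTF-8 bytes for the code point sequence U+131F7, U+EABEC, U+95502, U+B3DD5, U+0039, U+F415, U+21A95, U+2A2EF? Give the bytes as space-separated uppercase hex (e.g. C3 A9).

U+131F7: 4-byte form → F0 93 87 B7.
U+EABEC: 4-byte form → F3 AA AF AC.
U+95502: 4-byte form → F2 95 94 82.
U+B3DD5: 4-byte form → F2 B3 B7 95.
U+0039: 1-byte form → 39.
U+F415: 3-byte form → EF 90 95.
U+21A95: 4-byte form → F0 A1 AA 95.
U+2A2EF: 4-byte form → F0 AA 8B AF.
Concatenated (28 bytes): F0 93 87 B7 F3 AA AF AC F2 95 94 82 F2 B3 B7 95 39 EF 90 95 F0 A1 AA 95 F0 AA 8B AF.

F0 93 87 B7 F3 AA AF AC F2 95 94 82 F2 B3 B7 95 39 EF 90 95 F0 A1 AA 95 F0 AA 8B AF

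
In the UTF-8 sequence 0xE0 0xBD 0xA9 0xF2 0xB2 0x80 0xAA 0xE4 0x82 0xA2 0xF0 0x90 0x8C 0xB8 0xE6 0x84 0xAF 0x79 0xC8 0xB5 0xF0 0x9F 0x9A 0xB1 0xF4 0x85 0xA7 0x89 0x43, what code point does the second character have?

U+B202A

Offset 0: leading byte 0xE0 = 11100000 → 3-byte char #1 = E0 BD A9.
Offset 3: leading byte 0xF2 = 11110010 → 4-byte char #2 = F2 B2 80 AA.
Leading byte 0xF2 = 11110010 matches 11110xxx → 4-byte sequence.
Byte 1: 0xF2 = 11110010, payload 010 (3 bits).
Byte 2: 0xB2 = 10110010 (10xxxxxx ✓), payload 110010.
Byte 3: 0x80 = 10000000 (10xxxxxx ✓), payload 000000.
Byte 4: 0xAA = 10101010 (10xxxxxx ✓), payload 101010.
Concatenate: 010110010000000101010 = 0xB202A (21 bits → U+B202A).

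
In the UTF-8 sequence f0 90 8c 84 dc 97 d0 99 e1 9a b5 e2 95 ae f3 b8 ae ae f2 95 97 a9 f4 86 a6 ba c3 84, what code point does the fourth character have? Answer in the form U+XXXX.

U+16B5

Offset 0: leading byte 0xF0 = 11110000 → 4-byte char #1 = F0 90 8C 84.
Offset 4: leading byte 0xDC = 11011100 → 2-byte char #2 = DC 97.
Offset 6: leading byte 0xD0 = 11010000 → 2-byte char #3 = D0 99.
Offset 8: leading byte 0xE1 = 11100001 → 3-byte char #4 = E1 9A B5.
Leading byte 0xE1 = 11100001 matches 1110xxxx → 3-byte sequence.
Byte 1: 0xE1 = 11100001, payload 0001 (4 bits).
Byte 2: 0x9A = 10011010 (10xxxxxx ✓), payload 011010.
Byte 3: 0xB5 = 10110101 (10xxxxxx ✓), payload 110101.
Concatenate: 0001011010110101 = 0x16B5 (16 bits → U+16B5).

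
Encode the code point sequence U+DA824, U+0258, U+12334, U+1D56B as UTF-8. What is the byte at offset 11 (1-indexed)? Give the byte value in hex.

1-indexed offset 11 is 0-indexed offset 10.
U+DA824 → 4-byte form F3 9A A0 A4 at offsets 0–3.
U+0258 → 2-byte form C9 98 at offsets 4–5.
U+12334 → 4-byte form F0 92 8C B4 at offsets 6–9.
U+1D56B → 4-byte form F0 9D 95 AB at offsets 10–13.
Offset 10 falls in char 4's range; it's byte 1 of F0 9D 95 AB = 0xF0.

0xF0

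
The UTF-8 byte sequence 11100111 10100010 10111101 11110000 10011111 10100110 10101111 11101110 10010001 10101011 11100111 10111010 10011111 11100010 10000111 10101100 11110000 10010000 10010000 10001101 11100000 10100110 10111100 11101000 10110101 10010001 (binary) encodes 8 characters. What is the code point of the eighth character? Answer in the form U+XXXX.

U+8D51

Offset 0: leading byte 0xE7 = 11100111 → 3-byte char #1 = E7 A2 BD.
Offset 3: leading byte 0xF0 = 11110000 → 4-byte char #2 = F0 9F A6 AF.
Offset 7: leading byte 0xEE = 11101110 → 3-byte char #3 = EE 91 AB.
Offset 10: leading byte 0xE7 = 11100111 → 3-byte char #4 = E7 BA 9F.
Offset 13: leading byte 0xE2 = 11100010 → 3-byte char #5 = E2 87 AC.
Offset 16: leading byte 0xF0 = 11110000 → 4-byte char #6 = F0 90 90 8D.
Offset 20: leading byte 0xE0 = 11100000 → 3-byte char #7 = E0 A6 BC.
Offset 23: leading byte 0xE8 = 11101000 → 3-byte char #8 = E8 B5 91.
Leading byte 0xE8 = 11101000 matches 1110xxxx → 3-byte sequence.
Byte 1: 0xE8 = 11101000, payload 1000 (4 bits).
Byte 2: 0xB5 = 10110101 (10xxxxxx ✓), payload 110101.
Byte 3: 0x91 = 10010001 (10xxxxxx ✓), payload 010001.
Concatenate: 1000110101010001 = 0x8D51 (16 bits → U+8D51).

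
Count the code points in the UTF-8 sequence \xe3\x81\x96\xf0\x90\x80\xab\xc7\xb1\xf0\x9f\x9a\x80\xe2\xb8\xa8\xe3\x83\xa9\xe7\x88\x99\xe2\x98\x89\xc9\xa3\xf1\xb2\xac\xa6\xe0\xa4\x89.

11

Byte at offset 0: 0xE3 = 11100011 → 3-byte char (#1). Advance 3.
Byte at offset 3: 0xF0 = 11110000 → 4-byte char (#2). Advance 4.
Byte at offset 7: 0xC7 = 11000111 → 2-byte char (#3). Advance 2.
Byte at offset 9: 0xF0 = 11110000 → 4-byte char (#4). Advance 4.
Byte at offset 13: 0xE2 = 11100010 → 3-byte char (#5). Advance 3.
Byte at offset 16: 0xE3 = 11100011 → 3-byte char (#6). Advance 3.
Byte at offset 19: 0xE7 = 11100111 → 3-byte char (#7). Advance 3.
Byte at offset 22: 0xE2 = 11100010 → 3-byte char (#8). Advance 3.
Byte at offset 25: 0xC9 = 11001001 → 2-byte char (#9). Advance 2.
Byte at offset 27: 0xF1 = 11110001 → 4-byte char (#10). Advance 4.
Byte at offset 31: 0xE0 = 11100000 → 3-byte char (#11). Advance 3.
Reached end at offset 34 after 11 code points.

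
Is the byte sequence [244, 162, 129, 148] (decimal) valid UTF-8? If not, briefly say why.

invalid (encodes a value above U+10FFFF)

Leading byte 0xF4 = 11110100 → 4-byte form.
Payload = 0x122054, which exceeds U+10FFFF, the maximum Unicode code point. (Leading bytes F5–FF, or F4 followed by ≥ 0x90, are invalid.)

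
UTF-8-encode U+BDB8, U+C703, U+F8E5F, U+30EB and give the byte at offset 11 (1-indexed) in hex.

1-indexed offset 11 is 0-indexed offset 10.
U+BDB8 → 3-byte form EB B6 B8 at offsets 0–2.
U+C703 → 3-byte form EC 9C 83 at offsets 3–5.
U+F8E5F → 4-byte form F3 B8 B9 9F at offsets 6–9.
U+30EB → 3-byte form E3 83 AB at offsets 10–12.
Offset 10 falls in char 4's range; it's byte 1 of E3 83 AB = 0xE3.

0xE3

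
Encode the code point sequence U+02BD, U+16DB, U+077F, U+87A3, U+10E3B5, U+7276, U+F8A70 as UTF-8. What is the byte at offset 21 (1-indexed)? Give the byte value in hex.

0xB0

1-indexed offset 21 is 0-indexed offset 20.
U+02BD → 2-byte form CA BD at offsets 0–1.
U+16DB → 3-byte form E1 9B 9B at offsets 2–4.
U+077F → 2-byte form DD BF at offsets 5–6.
U+87A3 → 3-byte form E8 9E A3 at offsets 7–9.
U+10E3B5 → 4-byte form F4 8E 8E B5 at offsets 10–13.
U+7276 → 3-byte form E7 89 B6 at offsets 14–16.
U+F8A70 → 4-byte form F3 B8 A9 B0 at offsets 17–20.
Offset 20 falls in char 7's range; it's byte 4 of F3 B8 A9 B0 = 0xB0.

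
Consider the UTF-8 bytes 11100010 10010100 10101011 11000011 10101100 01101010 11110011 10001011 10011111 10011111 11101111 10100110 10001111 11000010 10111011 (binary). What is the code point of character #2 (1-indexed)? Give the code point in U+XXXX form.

U+00EC

Offset 0: leading byte 0xE2 = 11100010 → 3-byte char #1 = E2 94 AB.
Offset 3: leading byte 0xC3 = 11000011 → 2-byte char #2 = C3 AC.
Leading byte 0xC3 = 11000011 matches 110xxxxx → 2-byte sequence.
Byte 1: 0xC3 = 11000011, payload 00011 (5 bits).
Byte 2: 0xAC = 10101100 (10xxxxxx ✓), payload 101100.
Concatenate: 00011101100 = 0xEC (11 bits → U+00EC).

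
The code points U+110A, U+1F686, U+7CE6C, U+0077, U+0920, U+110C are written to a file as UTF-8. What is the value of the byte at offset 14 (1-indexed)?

1-indexed offset 14 is 0-indexed offset 13.
U+110A → 3-byte form E1 84 8A at offsets 0–2.
U+1F686 → 4-byte form F0 9F 9A 86 at offsets 3–6.
U+7CE6C → 4-byte form F1 BC B9 AC at offsets 7–10.
U+0077 → 1-byte form 77 at offsets 11–11.
U+0920 → 3-byte form E0 A4 A0 at offsets 12–14.
Offset 13 falls in char 5's range; it's byte 2 of E0 A4 A0 = 0xA4.

0xA4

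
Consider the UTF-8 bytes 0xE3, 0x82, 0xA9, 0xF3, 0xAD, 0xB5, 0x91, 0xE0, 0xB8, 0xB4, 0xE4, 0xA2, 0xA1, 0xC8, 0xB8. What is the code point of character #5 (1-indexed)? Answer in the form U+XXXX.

Offset 0: leading byte 0xE3 = 11100011 → 3-byte char #1 = E3 82 A9.
Offset 3: leading byte 0xF3 = 11110011 → 4-byte char #2 = F3 AD B5 91.
Offset 7: leading byte 0xE0 = 11100000 → 3-byte char #3 = E0 B8 B4.
Offset 10: leading byte 0xE4 = 11100100 → 3-byte char #4 = E4 A2 A1.
Offset 13: leading byte 0xC8 = 11001000 → 2-byte char #5 = C8 B8.
Leading byte 0xC8 = 11001000 matches 110xxxxx → 2-byte sequence.
Byte 1: 0xC8 = 11001000, payload 01000 (5 bits).
Byte 2: 0xB8 = 10111000 (10xxxxxx ✓), payload 111000.
Concatenate: 01000111000 = 0x238 (11 bits → U+0238).

U+0238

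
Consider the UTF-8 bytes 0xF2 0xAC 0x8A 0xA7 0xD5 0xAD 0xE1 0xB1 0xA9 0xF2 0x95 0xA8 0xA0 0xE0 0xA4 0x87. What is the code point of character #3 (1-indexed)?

Offset 0: leading byte 0xF2 = 11110010 → 4-byte char #1 = F2 AC 8A A7.
Offset 4: leading byte 0xD5 = 11010101 → 2-byte char #2 = D5 AD.
Offset 6: leading byte 0xE1 = 11100001 → 3-byte char #3 = E1 B1 A9.
Leading byte 0xE1 = 11100001 matches 1110xxxx → 3-byte sequence.
Byte 1: 0xE1 = 11100001, payload 0001 (4 bits).
Byte 2: 0xB1 = 10110001 (10xxxxxx ✓), payload 110001.
Byte 3: 0xA9 = 10101001 (10xxxxxx ✓), payload 101001.
Concatenate: 0001110001101001 = 0x1C69 (16 bits → U+1C69).

U+1C69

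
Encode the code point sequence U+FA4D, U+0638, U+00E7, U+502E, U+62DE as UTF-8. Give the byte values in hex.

EF A9 8D D8 B8 C3 A7 E5 80 AE E6 8B 9E

U+FA4D: 3-byte form → EF A9 8D.
U+0638: 2-byte form → D8 B8.
U+00E7: 2-byte form → C3 A7.
U+502E: 3-byte form → E5 80 AE.
U+62DE: 3-byte form → E6 8B 9E.
Concatenated (13 bytes): EF A9 8D D8 B8 C3 A7 E5 80 AE E6 8B 9E.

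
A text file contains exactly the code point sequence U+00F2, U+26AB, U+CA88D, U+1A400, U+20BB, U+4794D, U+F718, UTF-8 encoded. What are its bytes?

C3 B2 E2 9A AB F3 8A A2 8D F0 9A 90 80 E2 82 BB F1 87 A5 8D EF 9C 98

U+00F2: 2-byte form → C3 B2.
U+26AB: 3-byte form → E2 9A AB.
U+CA88D: 4-byte form → F3 8A A2 8D.
U+1A400: 4-byte form → F0 9A 90 80.
U+20BB: 3-byte form → E2 82 BB.
U+4794D: 4-byte form → F1 87 A5 8D.
U+F718: 3-byte form → EF 9C 98.
Concatenated (23 bytes): C3 B2 E2 9A AB F3 8A A2 8D F0 9A 90 80 E2 82 BB F1 87 A5 8D EF 9C 98.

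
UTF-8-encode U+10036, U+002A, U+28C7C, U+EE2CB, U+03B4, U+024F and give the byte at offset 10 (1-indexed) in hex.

1-indexed offset 10 is 0-indexed offset 9.
U+10036 → 4-byte form F0 90 80 B6 at offsets 0–3.
U+002A → 1-byte form 2A at offsets 4–4.
U+28C7C → 4-byte form F0 A8 B1 BC at offsets 5–8.
U+EE2CB → 4-byte form F3 AE 8B 8B at offsets 9–12.
Offset 9 falls in char 4's range; it's byte 1 of F3 AE 8B 8B = 0xF3.

0xF3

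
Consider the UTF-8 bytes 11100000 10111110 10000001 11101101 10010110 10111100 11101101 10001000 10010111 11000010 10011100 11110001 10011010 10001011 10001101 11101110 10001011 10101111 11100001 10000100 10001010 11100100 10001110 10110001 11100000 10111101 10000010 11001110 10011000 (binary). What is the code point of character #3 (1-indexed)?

U+D217

Offset 0: leading byte 0xE0 = 11100000 → 3-byte char #1 = E0 BE 81.
Offset 3: leading byte 0xED = 11101101 → 3-byte char #2 = ED 96 BC.
Offset 6: leading byte 0xED = 11101101 → 3-byte char #3 = ED 88 97.
Leading byte 0xED = 11101101 matches 1110xxxx → 3-byte sequence.
Byte 1: 0xED = 11101101, payload 1101 (4 bits).
Byte 2: 0x88 = 10001000 (10xxxxxx ✓), payload 001000.
Byte 3: 0x97 = 10010111 (10xxxxxx ✓), payload 010111.
Concatenate: 1101001000010111 = 0xD217 (16 bits → U+D217).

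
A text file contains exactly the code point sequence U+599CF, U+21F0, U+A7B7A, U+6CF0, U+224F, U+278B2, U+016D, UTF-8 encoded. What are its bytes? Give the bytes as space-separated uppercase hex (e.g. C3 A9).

F1 99 A7 8F E2 87 B0 F2 A7 AD BA E6 B3 B0 E2 89 8F F0 A7 A2 B2 C5 AD

U+599CF: 4-byte form → F1 99 A7 8F.
U+21F0: 3-byte form → E2 87 B0.
U+A7B7A: 4-byte form → F2 A7 AD BA.
U+6CF0: 3-byte form → E6 B3 B0.
U+224F: 3-byte form → E2 89 8F.
U+278B2: 4-byte form → F0 A7 A2 B2.
U+016D: 2-byte form → C5 AD.
Concatenated (23 bytes): F1 99 A7 8F E2 87 B0 F2 A7 AD BA E6 B3 B0 E2 89 8F F0 A7 A2 B2 C5 AD.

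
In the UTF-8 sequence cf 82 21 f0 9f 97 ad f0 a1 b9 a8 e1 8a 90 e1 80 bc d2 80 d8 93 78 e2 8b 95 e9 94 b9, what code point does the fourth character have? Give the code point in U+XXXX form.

Offset 0: leading byte 0xCF = 11001111 → 2-byte char #1 = CF 82.
Offset 2: leading byte 0x21 = 00100001 → 1-byte char #2 = 21.
Offset 3: leading byte 0xF0 = 11110000 → 4-byte char #3 = F0 9F 97 AD.
Offset 7: leading byte 0xF0 = 11110000 → 4-byte char #4 = F0 A1 B9 A8.
Leading byte 0xF0 = 11110000 matches 11110xxx → 4-byte sequence.
Byte 1: 0xF0 = 11110000, payload 000 (3 bits).
Byte 2: 0xA1 = 10100001 (10xxxxxx ✓), payload 100001.
Byte 3: 0xB9 = 10111001 (10xxxxxx ✓), payload 111001.
Byte 4: 0xA8 = 10101000 (10xxxxxx ✓), payload 101000.
Concatenate: 000100001111001101000 = 0x21E68 (21 bits → U+21E68).

U+21E68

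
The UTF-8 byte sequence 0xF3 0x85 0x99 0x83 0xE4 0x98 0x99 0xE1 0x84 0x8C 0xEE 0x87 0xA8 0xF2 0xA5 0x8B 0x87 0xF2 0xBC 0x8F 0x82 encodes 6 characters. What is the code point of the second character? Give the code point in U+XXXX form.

U+4619

Offset 0: leading byte 0xF3 = 11110011 → 4-byte char #1 = F3 85 99 83.
Offset 4: leading byte 0xE4 = 11100100 → 3-byte char #2 = E4 98 99.
Leading byte 0xE4 = 11100100 matches 1110xxxx → 3-byte sequence.
Byte 1: 0xE4 = 11100100, payload 0100 (4 bits).
Byte 2: 0x98 = 10011000 (10xxxxxx ✓), payload 011000.
Byte 3: 0x99 = 10011001 (10xxxxxx ✓), payload 011001.
Concatenate: 0100011000011001 = 0x4619 (16 bits → U+4619).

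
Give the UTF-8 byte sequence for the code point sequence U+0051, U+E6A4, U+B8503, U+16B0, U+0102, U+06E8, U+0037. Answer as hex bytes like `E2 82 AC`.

U+0051: 1-byte form → 51.
U+E6A4: 3-byte form → EE 9A A4.
U+B8503: 4-byte form → F2 B8 94 83.
U+16B0: 3-byte form → E1 9A B0.
U+0102: 2-byte form → C4 82.
U+06E8: 2-byte form → DB A8.
U+0037: 1-byte form → 37.
Concatenated (16 bytes): 51 EE 9A A4 F2 B8 94 83 E1 9A B0 C4 82 DB A8 37.

51 EE 9A A4 F2 B8 94 83 E1 9A B0 C4 82 DB A8 37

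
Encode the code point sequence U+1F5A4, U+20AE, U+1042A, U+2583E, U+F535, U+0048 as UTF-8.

U+1F5A4: 4-byte form → F0 9F 96 A4.
U+20AE: 3-byte form → E2 82 AE.
U+1042A: 4-byte form → F0 90 90 AA.
U+2583E: 4-byte form → F0 A5 A0 BE.
U+F535: 3-byte form → EF 94 B5.
U+0048: 1-byte form → 48.
Concatenated (19 bytes): F0 9F 96 A4 E2 82 AE F0 90 90 AA F0 A5 A0 BE EF 94 B5 48.

F0 9F 96 A4 E2 82 AE F0 90 90 AA F0 A5 A0 BE EF 94 B5 48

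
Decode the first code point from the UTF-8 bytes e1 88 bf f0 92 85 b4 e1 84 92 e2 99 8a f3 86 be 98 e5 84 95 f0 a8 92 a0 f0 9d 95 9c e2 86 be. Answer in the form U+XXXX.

U+123F

Offset 0: leading byte 0xE1 = 11100001 → 3-byte char #1 = E1 88 BF.
Leading byte 0xE1 = 11100001 matches 1110xxxx → 3-byte sequence.
Byte 1: 0xE1 = 11100001, payload 0001 (4 bits).
Byte 2: 0x88 = 10001000 (10xxxxxx ✓), payload 001000.
Byte 3: 0xBF = 10111111 (10xxxxxx ✓), payload 111111.
Concatenate: 0001001000111111 = 0x123F (16 bits → U+123F).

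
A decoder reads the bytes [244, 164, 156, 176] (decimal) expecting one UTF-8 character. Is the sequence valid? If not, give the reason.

Leading byte 0xF4 = 11110100 → 4-byte form.
Payload = 0x124730, which exceeds U+10FFFF, the maximum Unicode code point. (Leading bytes F5–FF, or F4 followed by ≥ 0x90, are invalid.)

invalid (encodes a value above U+10FFFF)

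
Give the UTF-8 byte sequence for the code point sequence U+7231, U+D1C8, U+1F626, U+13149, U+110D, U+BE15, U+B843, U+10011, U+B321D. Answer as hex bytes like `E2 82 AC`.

U+7231: 3-byte form → E7 88 B1.
U+D1C8: 3-byte form → ED 87 88.
U+1F626: 4-byte form → F0 9F 98 A6.
U+13149: 4-byte form → F0 93 85 89.
U+110D: 3-byte form → E1 84 8D.
U+BE15: 3-byte form → EB B8 95.
U+B843: 3-byte form → EB A1 83.
U+10011: 4-byte form → F0 90 80 91.
U+B321D: 4-byte form → F2 B3 88 9D.
Concatenated (31 bytes): E7 88 B1 ED 87 88 F0 9F 98 A6 F0 93 85 89 E1 84 8D EB B8 95 EB A1 83 F0 90 80 91 F2 B3 88 9D.

E7 88 B1 ED 87 88 F0 9F 98 A6 F0 93 85 89 E1 84 8D EB B8 95 EB A1 83 F0 90 80 91 F2 B3 88 9D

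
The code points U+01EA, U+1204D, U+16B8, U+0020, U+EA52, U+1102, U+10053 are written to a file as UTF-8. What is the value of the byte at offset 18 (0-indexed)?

0x81

U+01EA → 2-byte form C7 AA at offsets 0–1.
U+1204D → 4-byte form F0 92 81 8D at offsets 2–5.
U+16B8 → 3-byte form E1 9A B8 at offsets 6–8.
U+0020 → 1-byte form 20 at offsets 9–9.
U+EA52 → 3-byte form EE A9 92 at offsets 10–12.
U+1102 → 3-byte form E1 84 82 at offsets 13–15.
U+10053 → 4-byte form F0 90 81 93 at offsets 16–19.
Offset 18 falls in char 7's range; it's byte 3 of F0 90 81 93 = 0x81.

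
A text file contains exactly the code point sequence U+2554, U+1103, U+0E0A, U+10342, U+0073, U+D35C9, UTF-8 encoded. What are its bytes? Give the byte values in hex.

U+2554: 3-byte form → E2 95 94.
U+1103: 3-byte form → E1 84 83.
U+0E0A: 3-byte form → E0 B8 8A.
U+10342: 4-byte form → F0 90 8D 82.
U+0073: 1-byte form → 73.
U+D35C9: 4-byte form → F3 93 97 89.
Concatenated (18 bytes): E2 95 94 E1 84 83 E0 B8 8A F0 90 8D 82 73 F3 93 97 89.

E2 95 94 E1 84 83 E0 B8 8A F0 90 8D 82 73 F3 93 97 89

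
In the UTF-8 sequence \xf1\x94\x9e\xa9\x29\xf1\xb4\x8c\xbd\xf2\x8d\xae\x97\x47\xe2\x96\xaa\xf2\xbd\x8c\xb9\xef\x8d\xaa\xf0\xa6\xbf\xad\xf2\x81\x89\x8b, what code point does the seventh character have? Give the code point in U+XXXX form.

U+BD339

Offset 0: leading byte 0xF1 = 11110001 → 4-byte char #1 = F1 94 9E A9.
Offset 4: leading byte 0x29 = 00101001 → 1-byte char #2 = 29.
Offset 5: leading byte 0xF1 = 11110001 → 4-byte char #3 = F1 B4 8C BD.
Offset 9: leading byte 0xF2 = 11110010 → 4-byte char #4 = F2 8D AE 97.
Offset 13: leading byte 0x47 = 01000111 → 1-byte char #5 = 47.
Offset 14: leading byte 0xE2 = 11100010 → 3-byte char #6 = E2 96 AA.
Offset 17: leading byte 0xF2 = 11110010 → 4-byte char #7 = F2 BD 8C B9.
Leading byte 0xF2 = 11110010 matches 11110xxx → 4-byte sequence.
Byte 1: 0xF2 = 11110010, payload 010 (3 bits).
Byte 2: 0xBD = 10111101 (10xxxxxx ✓), payload 111101.
Byte 3: 0x8C = 10001100 (10xxxxxx ✓), payload 001100.
Byte 4: 0xB9 = 10111001 (10xxxxxx ✓), payload 111001.
Concatenate: 010111101001100111001 = 0xBD339 (21 bits → U+BD339).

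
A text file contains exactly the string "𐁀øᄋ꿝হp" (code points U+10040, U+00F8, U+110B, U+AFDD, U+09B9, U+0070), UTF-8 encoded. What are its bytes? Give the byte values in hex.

U+10040: 4-byte form → F0 90 81 80.
U+00F8: 2-byte form → C3 B8.
U+110B: 3-byte form → E1 84 8B.
U+AFDD: 3-byte form → EA BF 9D.
U+09B9: 3-byte form → E0 A6 B9.
U+0070: 1-byte form → 70.
Concatenated (16 bytes): F0 90 81 80 C3 B8 E1 84 8B EA BF 9D E0 A6 B9 70.

F0 90 81 80 C3 B8 E1 84 8B EA BF 9D E0 A6 B9 70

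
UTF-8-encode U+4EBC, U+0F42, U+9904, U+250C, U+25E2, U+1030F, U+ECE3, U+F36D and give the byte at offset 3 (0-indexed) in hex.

0xE0

U+4EBC → 3-byte form E4 BA BC at offsets 0–2.
U+0F42 → 3-byte form E0 BD 82 at offsets 3–5.
Offset 3 falls in char 2's range; it's byte 1 of E0 BD 82 = 0xE0.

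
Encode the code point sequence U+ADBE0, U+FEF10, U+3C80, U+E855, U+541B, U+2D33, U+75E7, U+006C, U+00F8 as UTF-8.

U+ADBE0: 4-byte form → F2 AD AF A0.
U+FEF10: 4-byte form → F3 BE BC 90.
U+3C80: 3-byte form → E3 B2 80.
U+E855: 3-byte form → EE A1 95.
U+541B: 3-byte form → E5 90 9B.
U+2D33: 3-byte form → E2 B4 B3.
U+75E7: 3-byte form → E7 97 A7.
U+006C: 1-byte form → 6C.
U+00F8: 2-byte form → C3 B8.
Concatenated (26 bytes): F2 AD AF A0 F3 BE BC 90 E3 B2 80 EE A1 95 E5 90 9B E2 B4 B3 E7 97 A7 6C C3 B8.

F2 AD AF A0 F3 BE BC 90 E3 B2 80 EE A1 95 E5 90 9B E2 B4 B3 E7 97 A7 6C C3 B8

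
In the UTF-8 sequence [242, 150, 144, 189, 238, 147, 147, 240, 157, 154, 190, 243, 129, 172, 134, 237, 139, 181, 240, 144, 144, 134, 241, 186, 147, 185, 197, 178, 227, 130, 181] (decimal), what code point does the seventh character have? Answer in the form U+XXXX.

Offset 0: leading byte 0xF2 = 11110010 → 4-byte char #1 = F2 96 90 BD.
Offset 4: leading byte 0xEE = 11101110 → 3-byte char #2 = EE 93 93.
Offset 7: leading byte 0xF0 = 11110000 → 4-byte char #3 = F0 9D 9A BE.
Offset 11: leading byte 0xF3 = 11110011 → 4-byte char #4 = F3 81 AC 86.
Offset 15: leading byte 0xED = 11101101 → 3-byte char #5 = ED 8B B5.
Offset 18: leading byte 0xF0 = 11110000 → 4-byte char #6 = F0 90 90 86.
Offset 22: leading byte 0xF1 = 11110001 → 4-byte char #7 = F1 BA 93 B9.
Leading byte 0xF1 = 11110001 matches 11110xxx → 4-byte sequence.
Byte 1: 0xF1 = 11110001, payload 001 (3 bits).
Byte 2: 0xBA = 10111010 (10xxxxxx ✓), payload 111010.
Byte 3: 0x93 = 10010011 (10xxxxxx ✓), payload 010011.
Byte 4: 0xB9 = 10111001 (10xxxxxx ✓), payload 111001.
Concatenate: 001111010010011111001 = 0x7A4F9 (21 bits → U+7A4F9).

U+7A4F9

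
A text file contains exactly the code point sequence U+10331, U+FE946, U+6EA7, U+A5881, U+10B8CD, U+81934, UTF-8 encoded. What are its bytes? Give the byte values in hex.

U+10331: 4-byte form → F0 90 8C B1.
U+FE946: 4-byte form → F3 BE A5 86.
U+6EA7: 3-byte form → E6 BA A7.
U+A5881: 4-byte form → F2 A5 A2 81.
U+10B8CD: 4-byte form → F4 8B A3 8D.
U+81934: 4-byte form → F2 81 A4 B4.
Concatenated (23 bytes): F0 90 8C B1 F3 BE A5 86 E6 BA A7 F2 A5 A2 81 F4 8B A3 8D F2 81 A4 B4.

F0 90 8C B1 F3 BE A5 86 E6 BA A7 F2 A5 A2 81 F4 8B A3 8D F2 81 A4 B4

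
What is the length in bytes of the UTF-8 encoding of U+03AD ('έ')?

2

U+03AD = 0x3AD. UTF-8 uses 1 byte below 0x80, 2 below 0x800, 3 below 0x10000, 4 up to 0x10FFFF. 0x3AD is in U+0080–U+07FF → 2 bytes.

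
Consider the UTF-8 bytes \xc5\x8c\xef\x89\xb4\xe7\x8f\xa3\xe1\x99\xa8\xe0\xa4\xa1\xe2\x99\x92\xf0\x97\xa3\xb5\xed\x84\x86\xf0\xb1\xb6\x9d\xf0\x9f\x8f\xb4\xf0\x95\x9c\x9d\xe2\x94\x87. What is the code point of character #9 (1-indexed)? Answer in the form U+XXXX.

Offset 0: leading byte 0xC5 = 11000101 → 2-byte char #1 = C5 8C.
Offset 2: leading byte 0xEF = 11101111 → 3-byte char #2 = EF 89 B4.
Offset 5: leading byte 0xE7 = 11100111 → 3-byte char #3 = E7 8F A3.
Offset 8: leading byte 0xE1 = 11100001 → 3-byte char #4 = E1 99 A8.
Offset 11: leading byte 0xE0 = 11100000 → 3-byte char #5 = E0 A4 A1.
Offset 14: leading byte 0xE2 = 11100010 → 3-byte char #6 = E2 99 92.
Offset 17: leading byte 0xF0 = 11110000 → 4-byte char #7 = F0 97 A3 B5.
Offset 21: leading byte 0xED = 11101101 → 3-byte char #8 = ED 84 86.
Offset 24: leading byte 0xF0 = 11110000 → 4-byte char #9 = F0 B1 B6 9D.
Leading byte 0xF0 = 11110000 matches 11110xxx → 4-byte sequence.
Byte 1: 0xF0 = 11110000, payload 000 (3 bits).
Byte 2: 0xB1 = 10110001 (10xxxxxx ✓), payload 110001.
Byte 3: 0xB6 = 10110110 (10xxxxxx ✓), payload 110110.
Byte 4: 0x9D = 10011101 (10xxxxxx ✓), payload 011101.
Concatenate: 000110001110110011101 = 0x31D9D (21 bits → U+31D9D).

U+31D9D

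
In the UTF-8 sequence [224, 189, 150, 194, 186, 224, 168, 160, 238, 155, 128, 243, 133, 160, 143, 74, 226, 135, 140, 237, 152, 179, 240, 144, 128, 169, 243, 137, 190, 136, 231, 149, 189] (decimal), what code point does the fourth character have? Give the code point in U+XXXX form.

Offset 0: leading byte 0xE0 = 11100000 → 3-byte char #1 = E0 BD 96.
Offset 3: leading byte 0xC2 = 11000010 → 2-byte char #2 = C2 BA.
Offset 5: leading byte 0xE0 = 11100000 → 3-byte char #3 = E0 A8 A0.
Offset 8: leading byte 0xEE = 11101110 → 3-byte char #4 = EE 9B 80.
Leading byte 0xEE = 11101110 matches 1110xxxx → 3-byte sequence.
Byte 1: 0xEE = 11101110, payload 1110 (4 bits).
Byte 2: 0x9B = 10011011 (10xxxxxx ✓), payload 011011.
Byte 3: 0x80 = 10000000 (10xxxxxx ✓), payload 000000.
Concatenate: 1110011011000000 = 0xE6C0 (16 bits → U+E6C0).

U+E6C0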